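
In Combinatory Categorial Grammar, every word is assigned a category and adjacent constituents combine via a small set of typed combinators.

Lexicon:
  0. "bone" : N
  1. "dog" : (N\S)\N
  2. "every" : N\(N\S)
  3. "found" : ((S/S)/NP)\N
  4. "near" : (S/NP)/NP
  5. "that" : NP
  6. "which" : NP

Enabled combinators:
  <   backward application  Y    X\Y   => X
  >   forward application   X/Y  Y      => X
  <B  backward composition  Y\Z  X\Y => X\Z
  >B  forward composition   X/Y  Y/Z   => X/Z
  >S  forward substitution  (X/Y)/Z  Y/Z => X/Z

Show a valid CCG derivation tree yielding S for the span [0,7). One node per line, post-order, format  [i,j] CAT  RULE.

[0,7] S   >
  [0,6] S/NP   >S
    [0,4] (S/S)/NP   <
      [0,3] N   <
        [0,2] N\S   <
          [0,1] "bone" : N
          [1,2] "dog" : (N\S)\N
        [2,3] "every" : N\(N\S)
      [3,4] "found" : ((S/S)/NP)\N
    [4,6] S/NP   >
      [4,5] "near" : (S/NP)/NP
      [5,6] "that" : NP
  [6,7] "which" : NP

[0,1] N  lex  "bone"
[1,2] (N\S)\N  lex  "dog"
[0,2] N\S  <  k=1
[2,3] N\(N\S)  lex  "every"
[0,3] N  <  k=2
[3,4] ((S/S)/NP)\N  lex  "found"
[0,4] (S/S)/NP  <  k=3
[4,5] (S/NP)/NP  lex  "near"
[5,6] NP  lex  "that"
[4,6] S/NP  >  k=5
[0,6] S/NP  >S  k=4
[6,7] NP  lex  "which"
[0,7] S  >  k=6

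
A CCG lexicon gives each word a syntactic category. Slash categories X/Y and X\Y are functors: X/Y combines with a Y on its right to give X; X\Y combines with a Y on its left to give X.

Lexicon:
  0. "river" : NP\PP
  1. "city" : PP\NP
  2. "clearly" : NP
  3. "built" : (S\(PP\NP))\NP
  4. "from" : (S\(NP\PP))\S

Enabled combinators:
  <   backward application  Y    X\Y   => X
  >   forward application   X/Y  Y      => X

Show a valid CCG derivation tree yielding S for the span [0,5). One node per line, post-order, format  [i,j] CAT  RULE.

[0,1] NP\PP  lex  "river"
[1,2] PP\NP  lex  "city"
[2,3] NP  lex  "clearly"
[3,4] (S\(PP\NP))\NP  lex  "built"
[2,4] S\(PP\NP)  <  k=3
[1,4] S  <  k=2
[4,5] (S\(NP\PP))\S  lex  "from"
[1,5] S\(NP\PP)  <  k=4
[0,5] S  <  k=1

[0,5] S   <
  [0,1] "river" : NP\PP
  [1,5] S\(NP\PP)   <
    [1,4] S   <
      [1,2] "city" : PP\NP
      [2,4] S\(PP\NP)   <
        [2,3] "clearly" : NP
        [3,4] "built" : (S\(PP\NP))\NP
    [4,5] "from" : (S\(NP\PP))\S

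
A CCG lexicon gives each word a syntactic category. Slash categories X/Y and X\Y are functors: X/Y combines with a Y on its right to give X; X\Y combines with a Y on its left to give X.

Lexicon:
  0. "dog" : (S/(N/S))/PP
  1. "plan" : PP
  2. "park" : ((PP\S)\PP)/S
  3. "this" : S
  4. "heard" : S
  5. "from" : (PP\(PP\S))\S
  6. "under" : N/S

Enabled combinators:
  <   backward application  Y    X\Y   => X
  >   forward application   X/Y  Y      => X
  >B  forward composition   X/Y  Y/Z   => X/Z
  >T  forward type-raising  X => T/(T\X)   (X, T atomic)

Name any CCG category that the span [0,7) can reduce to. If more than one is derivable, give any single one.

[0,7] S   >
  [0,6] S/(N/S)   >
    [0,1] "dog" : (S/(N/S))/PP
    [1,6] PP   <
      [1,4] PP\S   <
        [1,2] "plan" : PP
        [2,4] (PP\S)\PP   >
          [2,3] "park" : ((PP\S)\PP)/S
          [3,4] "this" : S
      [4,6] PP\(PP\S)   <
        [4,5] "heard" : S
        [5,6] "from" : (PP\(PP\S))\S
  [6,7] "under" : N/S

S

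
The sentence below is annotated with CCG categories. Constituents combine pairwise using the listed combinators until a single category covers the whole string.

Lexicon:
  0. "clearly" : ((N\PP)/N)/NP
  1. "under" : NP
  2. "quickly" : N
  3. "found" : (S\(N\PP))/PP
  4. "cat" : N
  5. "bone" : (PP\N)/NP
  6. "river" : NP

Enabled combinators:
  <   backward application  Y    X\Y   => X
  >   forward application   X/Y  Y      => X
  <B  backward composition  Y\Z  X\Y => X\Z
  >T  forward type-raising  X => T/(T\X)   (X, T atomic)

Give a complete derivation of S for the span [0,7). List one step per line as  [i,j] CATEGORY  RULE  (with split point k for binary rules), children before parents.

[0,7] S   <
  [0,3] N\PP   >
    [0,2] (N\PP)/N   >
      [0,1] "clearly" : ((N\PP)/N)/NP
      [1,2] "under" : NP
    [2,3] "quickly" : N
  [3,7] S\(N\PP)   >
    [3,4] "found" : (S\(N\PP))/PP
    [4,7] PP   >
      [4,5] PP/(PP\N)   >T
        [4,5] "cat" : N
      [5,7] PP\N   >
        [5,6] "bone" : (PP\N)/NP
        [6,7] "river" : NP

[0,1] ((N\PP)/N)/NP  lex  "clearly"
[1,2] NP  lex  "under"
[0,2] (N\PP)/N  >  k=1
[2,3] N  lex  "quickly"
[0,3] N\PP  >  k=2
[3,4] (S\(N\PP))/PP  lex  "found"
[4,5] N  lex  "cat"
[4,5] PP/(PP\N)  >T
[5,6] (PP\N)/NP  lex  "bone"
[6,7] NP  lex  "river"
[5,7] PP\N  >  k=6
[4,7] PP  >  k=5
[3,7] S\(N\PP)  >  k=4
[0,7] S  <  k=3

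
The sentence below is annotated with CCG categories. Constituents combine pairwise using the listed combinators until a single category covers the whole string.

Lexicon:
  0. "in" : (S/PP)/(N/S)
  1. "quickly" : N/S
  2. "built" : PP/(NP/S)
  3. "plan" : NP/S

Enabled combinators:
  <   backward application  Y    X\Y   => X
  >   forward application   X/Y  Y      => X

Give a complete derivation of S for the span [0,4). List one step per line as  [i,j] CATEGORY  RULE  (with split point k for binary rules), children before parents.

[0,1] (S/PP)/(N/S)  lex  "in"
[1,2] N/S  lex  "quickly"
[0,2] S/PP  >  k=1
[2,3] PP/(NP/S)  lex  "built"
[3,4] NP/S  lex  "plan"
[2,4] PP  >  k=3
[0,4] S  >  k=2

[0,4] S   >
  [0,2] S/PP   >
    [0,1] "in" : (S/PP)/(N/S)
    [1,2] "quickly" : N/S
  [2,4] PP   >
    [2,3] "built" : PP/(NP/S)
    [3,4] "plan" : NP/S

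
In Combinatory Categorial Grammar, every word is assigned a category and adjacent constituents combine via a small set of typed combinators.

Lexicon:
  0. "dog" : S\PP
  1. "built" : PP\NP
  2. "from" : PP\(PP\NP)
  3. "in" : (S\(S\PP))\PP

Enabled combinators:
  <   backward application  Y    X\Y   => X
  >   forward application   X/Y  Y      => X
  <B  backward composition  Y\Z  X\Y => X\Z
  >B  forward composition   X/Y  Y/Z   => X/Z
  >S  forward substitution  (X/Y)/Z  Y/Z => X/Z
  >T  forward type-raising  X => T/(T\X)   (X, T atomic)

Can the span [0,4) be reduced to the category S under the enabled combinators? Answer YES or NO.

YES

[0,4] S   <
  [0,1] "dog" : S\PP
  [1,4] S\(S\PP)   <
    [1,3] PP   <
      [1,2] "built" : PP\NP
      [2,3] "from" : PP\(PP\NP)
    [3,4] "in" : (S\(S\PP))\PP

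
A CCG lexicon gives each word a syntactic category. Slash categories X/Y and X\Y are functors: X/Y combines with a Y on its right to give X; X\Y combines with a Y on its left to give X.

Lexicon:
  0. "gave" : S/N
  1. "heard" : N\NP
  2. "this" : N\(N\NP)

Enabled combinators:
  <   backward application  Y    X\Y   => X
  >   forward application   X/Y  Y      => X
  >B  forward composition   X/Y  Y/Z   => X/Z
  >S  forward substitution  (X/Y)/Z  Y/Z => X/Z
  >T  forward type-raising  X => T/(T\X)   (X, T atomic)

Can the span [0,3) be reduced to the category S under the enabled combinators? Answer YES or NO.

[0,3] S   >
  [0,1] "gave" : S/N
  [1,3] N   <
    [1,2] "heard" : N\NP
    [2,3] "this" : N\(N\NP)

YES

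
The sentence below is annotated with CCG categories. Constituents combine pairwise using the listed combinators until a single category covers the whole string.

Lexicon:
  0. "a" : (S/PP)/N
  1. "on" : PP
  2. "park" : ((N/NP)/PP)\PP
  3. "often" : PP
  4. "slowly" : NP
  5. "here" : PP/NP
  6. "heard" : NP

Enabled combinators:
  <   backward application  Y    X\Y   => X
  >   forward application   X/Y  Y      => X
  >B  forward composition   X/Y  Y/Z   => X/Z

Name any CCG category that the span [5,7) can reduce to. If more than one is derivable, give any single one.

PP

[0,7] S   >
  [0,5] S/PP   >
    [0,1] "a" : (S/PP)/N
    [1,5] N   >
      [1,4] N/NP   >
        [1,3] (N/NP)/PP   <
          [1,2] "on" : PP
          [2,3] "park" : ((N/NP)/PP)\PP
        [3,4] "often" : PP
      [4,5] "slowly" : NP
  [5,7] PP   >
    [5,6] "here" : PP/NP
    [6,7] "heard" : NP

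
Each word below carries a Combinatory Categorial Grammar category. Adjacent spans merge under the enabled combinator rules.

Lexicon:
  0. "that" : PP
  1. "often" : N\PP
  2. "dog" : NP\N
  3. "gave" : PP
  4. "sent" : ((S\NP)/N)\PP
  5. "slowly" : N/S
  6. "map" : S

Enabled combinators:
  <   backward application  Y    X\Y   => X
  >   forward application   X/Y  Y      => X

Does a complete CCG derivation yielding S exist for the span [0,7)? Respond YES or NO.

[0,7] S   <
  [0,3] NP   <
    [0,2] N   <
      [0,1] "that" : PP
      [1,2] "often" : N\PP
    [2,3] "dog" : NP\N
  [3,7] S\NP   >
    [3,5] (S\NP)/N   <
      [3,4] "gave" : PP
      [4,5] "sent" : ((S\NP)/N)\PP
    [5,7] N   >
      [5,6] "slowly" : N/S
      [6,7] "map" : S

YES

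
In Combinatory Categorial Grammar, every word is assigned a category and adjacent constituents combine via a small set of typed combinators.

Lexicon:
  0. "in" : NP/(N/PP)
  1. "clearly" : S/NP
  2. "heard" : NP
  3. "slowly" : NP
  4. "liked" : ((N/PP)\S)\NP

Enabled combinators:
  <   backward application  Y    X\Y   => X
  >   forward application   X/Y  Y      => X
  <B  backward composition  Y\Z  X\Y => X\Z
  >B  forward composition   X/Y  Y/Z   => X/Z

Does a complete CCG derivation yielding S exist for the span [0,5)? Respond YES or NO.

NP/(N/PP) S/NP NP NP ((N/PP)\S)\NP
CKY chart[0,5] = {NP}; S ∉ chart

NO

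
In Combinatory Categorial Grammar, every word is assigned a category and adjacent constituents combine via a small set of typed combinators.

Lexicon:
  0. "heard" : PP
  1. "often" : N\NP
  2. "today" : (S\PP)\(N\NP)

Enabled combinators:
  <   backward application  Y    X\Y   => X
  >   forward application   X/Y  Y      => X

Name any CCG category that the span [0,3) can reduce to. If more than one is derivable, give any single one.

S

[0,3] S   <
  [0,1] "heard" : PP
  [1,3] S\PP   <
    [1,2] "often" : N\NP
    [2,3] "today" : (S\PP)\(N\NP)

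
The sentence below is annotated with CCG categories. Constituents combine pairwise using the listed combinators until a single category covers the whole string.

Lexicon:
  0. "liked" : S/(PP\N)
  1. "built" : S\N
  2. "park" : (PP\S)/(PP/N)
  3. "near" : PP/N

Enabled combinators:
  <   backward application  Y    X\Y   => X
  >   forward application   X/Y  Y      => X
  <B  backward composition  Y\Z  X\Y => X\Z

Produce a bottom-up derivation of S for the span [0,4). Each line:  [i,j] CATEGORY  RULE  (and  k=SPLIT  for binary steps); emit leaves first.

[0,4] S   >
  [0,1] "liked" : S/(PP\N)
  [1,4] PP\N   <B
    [1,2] "built" : S\N
    [2,4] PP\S   >
      [2,3] "park" : (PP\S)/(PP/N)
      [3,4] "near" : PP/N

[0,1] S/(PP\N)  lex  "liked"
[1,2] S\N  lex  "built"
[2,3] (PP\S)/(PP/N)  lex  "park"
[3,4] PP/N  lex  "near"
[2,4] PP\S  >  k=3
[1,4] PP\N  <B  k=2
[0,4] S  >  k=1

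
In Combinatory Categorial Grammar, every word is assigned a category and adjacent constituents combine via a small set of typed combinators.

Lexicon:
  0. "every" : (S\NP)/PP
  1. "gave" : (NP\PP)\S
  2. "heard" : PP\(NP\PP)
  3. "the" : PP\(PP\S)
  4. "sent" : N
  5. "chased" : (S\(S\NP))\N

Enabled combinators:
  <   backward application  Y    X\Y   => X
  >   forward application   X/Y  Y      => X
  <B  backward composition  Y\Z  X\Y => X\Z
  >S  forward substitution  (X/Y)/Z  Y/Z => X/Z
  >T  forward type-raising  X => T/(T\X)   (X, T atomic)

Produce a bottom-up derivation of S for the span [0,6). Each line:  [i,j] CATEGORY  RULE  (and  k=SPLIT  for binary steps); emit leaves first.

[0,1] (S\NP)/PP  lex  "every"
[1,2] (NP\PP)\S  lex  "gave"
[2,3] PP\(NP\PP)  lex  "heard"
[1,3] PP\S  <B  k=2
[3,4] PP\(PP\S)  lex  "the"
[1,4] PP  <  k=3
[0,4] S\NP  >  k=1
[4,5] N  lex  "sent"
[5,6] (S\(S\NP))\N  lex  "chased"
[4,6] S\(S\NP)  <  k=5
[0,6] S  <  k=4

[0,6] S   <
  [0,4] S\NP   >
    [0,1] "every" : (S\NP)/PP
    [1,4] PP   <
      [1,3] PP\S   <B
        [1,2] "gave" : (NP\PP)\S
        [2,3] "heard" : PP\(NP\PP)
      [3,4] "the" : PP\(PP\S)
  [4,6] S\(S\NP)   <
    [4,5] "sent" : N
    [5,6] "chased" : (S\(S\NP))\N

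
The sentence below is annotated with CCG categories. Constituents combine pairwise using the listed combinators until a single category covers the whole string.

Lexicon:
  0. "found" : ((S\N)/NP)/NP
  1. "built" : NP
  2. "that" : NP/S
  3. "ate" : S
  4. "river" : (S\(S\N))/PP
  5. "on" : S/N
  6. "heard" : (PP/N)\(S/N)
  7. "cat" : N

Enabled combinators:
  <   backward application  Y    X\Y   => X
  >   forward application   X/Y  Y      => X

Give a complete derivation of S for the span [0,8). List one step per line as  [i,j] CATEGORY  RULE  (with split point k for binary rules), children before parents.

[0,8] S   <
  [0,4] S\N   >
    [0,2] (S\N)/NP   >
      [0,1] "found" : ((S\N)/NP)/NP
      [1,2] "built" : NP
    [2,4] NP   >
      [2,3] "that" : NP/S
      [3,4] "ate" : S
  [4,8] S\(S\N)   >
    [4,5] "river" : (S\(S\N))/PP
    [5,8] PP   >
      [5,7] PP/N   <
        [5,6] "on" : S/N
        [6,7] "heard" : (PP/N)\(S/N)
      [7,8] "cat" : N

[0,1] ((S\N)/NP)/NP  lex  "found"
[1,2] NP  lex  "built"
[0,2] (S\N)/NP  >  k=1
[2,3] NP/S  lex  "that"
[3,4] S  lex  "ate"
[2,4] NP  >  k=3
[0,4] S\N  >  k=2
[4,5] (S\(S\N))/PP  lex  "river"
[5,6] S/N  lex  "on"
[6,7] (PP/N)\(S/N)  lex  "heard"
[5,7] PP/N  <  k=6
[7,8] N  lex  "cat"
[5,8] PP  >  k=7
[4,8] S\(S\N)  >  k=5
[0,8] S  <  k=4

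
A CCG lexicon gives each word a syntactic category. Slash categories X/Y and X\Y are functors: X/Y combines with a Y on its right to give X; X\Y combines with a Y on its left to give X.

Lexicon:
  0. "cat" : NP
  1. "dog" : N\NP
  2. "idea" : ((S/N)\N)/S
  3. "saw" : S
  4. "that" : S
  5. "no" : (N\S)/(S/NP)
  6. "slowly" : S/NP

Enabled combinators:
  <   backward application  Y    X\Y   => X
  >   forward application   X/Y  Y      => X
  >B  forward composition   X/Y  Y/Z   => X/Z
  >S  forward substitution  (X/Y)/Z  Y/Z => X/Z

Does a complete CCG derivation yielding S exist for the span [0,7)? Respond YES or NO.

[0,7] S   >
  [0,4] S/N   <
    [0,2] N   <
      [0,1] "cat" : NP
      [1,2] "dog" : N\NP
    [2,4] (S/N)\N   >
      [2,3] "idea" : ((S/N)\N)/S
      [3,4] "saw" : S
  [4,7] N   <
    [4,5] "that" : S
    [5,7] N\S   >
      [5,6] "no" : (N\S)/(S/NP)
      [6,7] "slowly" : S/NP

YES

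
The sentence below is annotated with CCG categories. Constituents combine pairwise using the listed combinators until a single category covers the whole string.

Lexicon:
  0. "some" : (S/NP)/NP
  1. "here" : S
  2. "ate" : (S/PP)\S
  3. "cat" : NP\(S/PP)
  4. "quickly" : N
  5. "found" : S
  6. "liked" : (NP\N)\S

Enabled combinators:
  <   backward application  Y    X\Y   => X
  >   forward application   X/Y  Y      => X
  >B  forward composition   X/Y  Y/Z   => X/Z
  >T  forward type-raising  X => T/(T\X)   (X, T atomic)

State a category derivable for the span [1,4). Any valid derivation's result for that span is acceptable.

NP

[0,7] S   >
  [0,4] S/NP   >
    [0,1] "some" : (S/NP)/NP
    [1,4] NP   <
      [1,3] S/PP   <
        [1,2] "here" : S
        [2,3] "ate" : (S/PP)\S
      [3,4] "cat" : NP\(S/PP)
  [4,7] NP   <
    [4,5] "quickly" : N
    [5,7] NP\N   <
      [5,6] "found" : S
      [6,7] "liked" : (NP\N)\S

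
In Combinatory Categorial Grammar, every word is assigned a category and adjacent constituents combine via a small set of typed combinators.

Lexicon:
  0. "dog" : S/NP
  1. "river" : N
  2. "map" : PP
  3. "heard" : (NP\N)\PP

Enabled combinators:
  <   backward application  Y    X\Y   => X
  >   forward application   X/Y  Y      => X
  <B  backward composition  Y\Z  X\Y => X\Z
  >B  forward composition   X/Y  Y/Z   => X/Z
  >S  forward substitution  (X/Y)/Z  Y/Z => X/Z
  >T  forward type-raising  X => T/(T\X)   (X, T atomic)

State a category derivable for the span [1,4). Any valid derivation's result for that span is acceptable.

NP

[0,4] S   >
  [0,1] "dog" : S/NP
  [1,4] NP   <
    [1,2] "river" : N
    [2,4] NP\N   <
      [2,3] "map" : PP
      [3,4] "heard" : (NP\N)\PP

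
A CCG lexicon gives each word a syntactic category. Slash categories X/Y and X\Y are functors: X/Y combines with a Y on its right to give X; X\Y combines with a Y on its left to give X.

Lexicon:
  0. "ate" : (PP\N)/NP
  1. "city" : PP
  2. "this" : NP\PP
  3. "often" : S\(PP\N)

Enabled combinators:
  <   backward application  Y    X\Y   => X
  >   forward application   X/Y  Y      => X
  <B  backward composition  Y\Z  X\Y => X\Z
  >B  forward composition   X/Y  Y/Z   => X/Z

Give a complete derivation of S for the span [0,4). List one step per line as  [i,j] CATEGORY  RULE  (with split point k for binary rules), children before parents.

[0,4] S   <
  [0,3] PP\N   >
    [0,1] "ate" : (PP\N)/NP
    [1,3] NP   <
      [1,2] "city" : PP
      [2,3] "this" : NP\PP
  [3,4] "often" : S\(PP\N)

[0,1] (PP\N)/NP  lex  "ate"
[1,2] PP  lex  "city"
[2,3] NP\PP  lex  "this"
[1,3] NP  <  k=2
[0,3] PP\N  >  k=1
[3,4] S\(PP\N)  lex  "often"
[0,4] S  <  k=3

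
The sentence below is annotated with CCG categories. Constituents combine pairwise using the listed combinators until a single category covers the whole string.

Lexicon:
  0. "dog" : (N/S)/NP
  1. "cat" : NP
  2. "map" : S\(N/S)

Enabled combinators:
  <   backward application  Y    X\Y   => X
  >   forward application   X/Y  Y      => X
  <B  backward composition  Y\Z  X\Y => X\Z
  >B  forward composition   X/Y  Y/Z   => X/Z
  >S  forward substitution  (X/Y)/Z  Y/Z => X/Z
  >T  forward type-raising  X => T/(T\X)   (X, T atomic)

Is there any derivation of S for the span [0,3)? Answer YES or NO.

[0,3] S   <
  [0,2] N/S   >
    [0,1] "dog" : (N/S)/NP
    [1,2] "cat" : NP
  [2,3] "map" : S\(N/S)

YES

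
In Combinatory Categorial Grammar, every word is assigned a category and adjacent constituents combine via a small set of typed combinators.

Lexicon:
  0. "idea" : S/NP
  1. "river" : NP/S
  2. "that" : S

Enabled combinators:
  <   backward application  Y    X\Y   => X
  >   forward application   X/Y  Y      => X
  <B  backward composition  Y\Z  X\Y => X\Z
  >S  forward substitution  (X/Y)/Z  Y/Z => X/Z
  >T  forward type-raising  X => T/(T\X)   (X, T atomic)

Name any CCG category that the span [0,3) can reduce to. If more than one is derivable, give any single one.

[0,3] S   >
  [0,1] "idea" : S/NP
  [1,3] NP   >
    [1,2] "river" : NP/S
    [2,3] "that" : S

S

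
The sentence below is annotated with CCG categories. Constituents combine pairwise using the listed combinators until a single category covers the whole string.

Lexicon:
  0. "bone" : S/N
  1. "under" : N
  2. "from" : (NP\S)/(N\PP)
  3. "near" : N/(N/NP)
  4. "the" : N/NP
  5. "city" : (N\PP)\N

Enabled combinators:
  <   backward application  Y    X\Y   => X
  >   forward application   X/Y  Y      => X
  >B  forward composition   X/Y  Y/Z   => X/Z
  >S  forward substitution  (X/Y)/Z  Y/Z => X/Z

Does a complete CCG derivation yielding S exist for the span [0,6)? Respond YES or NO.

NO

S/N N (NP\S)/(N\PP) N/(N/NP) N/NP (N\PP)\N
CKY chart[0,6] = {NP}; S ∉ chart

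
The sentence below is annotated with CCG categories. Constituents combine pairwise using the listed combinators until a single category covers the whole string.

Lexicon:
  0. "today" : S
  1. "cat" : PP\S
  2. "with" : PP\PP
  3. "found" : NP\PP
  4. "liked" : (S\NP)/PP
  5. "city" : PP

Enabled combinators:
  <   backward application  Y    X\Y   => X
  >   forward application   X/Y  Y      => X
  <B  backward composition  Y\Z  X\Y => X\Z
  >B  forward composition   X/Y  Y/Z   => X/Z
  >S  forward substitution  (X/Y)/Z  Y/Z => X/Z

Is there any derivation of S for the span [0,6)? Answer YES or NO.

YES

[0,6] S   <
  [0,4] NP   <
    [0,1] "today" : S
    [1,4] NP\S   <B
      [1,2] "cat" : PP\S
      [2,4] NP\PP   <B
        [2,3] "with" : PP\PP
        [3,4] "found" : NP\PP
  [4,6] S\NP   >
    [4,5] "liked" : (S\NP)/PP
    [5,6] "city" : PP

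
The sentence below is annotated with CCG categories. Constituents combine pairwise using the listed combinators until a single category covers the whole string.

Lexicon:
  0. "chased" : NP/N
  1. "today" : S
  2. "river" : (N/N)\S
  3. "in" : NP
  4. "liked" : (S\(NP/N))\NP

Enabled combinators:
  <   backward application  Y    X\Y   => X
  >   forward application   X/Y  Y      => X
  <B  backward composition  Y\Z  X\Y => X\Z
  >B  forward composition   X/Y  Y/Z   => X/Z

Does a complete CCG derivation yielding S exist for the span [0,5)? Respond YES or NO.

[0,5] S   <
  [0,3] NP/N   >B
    [0,1] "chased" : NP/N
    [1,3] N/N   <
      [1,2] "today" : S
      [2,3] "river" : (N/N)\S
  [3,5] S\(NP/N)   <
    [3,4] "in" : NP
    [4,5] "liked" : (S\(NP/N))\NP

YES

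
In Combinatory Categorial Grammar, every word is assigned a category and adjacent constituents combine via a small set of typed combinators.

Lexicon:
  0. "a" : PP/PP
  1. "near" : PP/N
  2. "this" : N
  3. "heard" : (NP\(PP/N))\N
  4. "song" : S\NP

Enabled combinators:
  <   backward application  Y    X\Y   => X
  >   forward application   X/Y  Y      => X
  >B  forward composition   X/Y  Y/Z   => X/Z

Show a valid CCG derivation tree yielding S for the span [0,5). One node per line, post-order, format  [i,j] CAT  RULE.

[0,1] PP/PP  lex  "a"
[1,2] PP/N  lex  "near"
[0,2] PP/N  >B  k=1
[2,3] N  lex  "this"
[3,4] (NP\(PP/N))\N  lex  "heard"
[2,4] NP\(PP/N)  <  k=3
[0,4] NP  <  k=2
[4,5] S\NP  lex  "song"
[0,5] S  <  k=4

[0,5] S   <
  [0,4] NP   <
    [0,2] PP/N   >B
      [0,1] "a" : PP/PP
      [1,2] "near" : PP/N
    [2,4] NP\(PP/N)   <
      [2,3] "this" : N
      [3,4] "heard" : (NP\(PP/N))\N
  [4,5] "song" : S\NP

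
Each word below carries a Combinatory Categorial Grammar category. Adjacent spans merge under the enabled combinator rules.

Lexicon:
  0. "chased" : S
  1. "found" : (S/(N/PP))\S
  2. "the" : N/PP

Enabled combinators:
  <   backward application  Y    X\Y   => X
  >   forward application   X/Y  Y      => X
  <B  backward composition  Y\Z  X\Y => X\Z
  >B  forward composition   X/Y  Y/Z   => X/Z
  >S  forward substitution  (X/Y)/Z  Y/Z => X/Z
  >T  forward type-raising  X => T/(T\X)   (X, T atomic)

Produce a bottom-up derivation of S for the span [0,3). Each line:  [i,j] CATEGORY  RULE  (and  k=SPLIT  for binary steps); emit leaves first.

[0,1] S  lex  "chased"
[1,2] (S/(N/PP))\S  lex  "found"
[0,2] S/(N/PP)  <  k=1
[2,3] N/PP  lex  "the"
[0,3] S  >  k=2

[0,3] S   >
  [0,2] S/(N/PP)   <
    [0,1] "chased" : S
    [1,2] "found" : (S/(N/PP))\S
  [2,3] "the" : N/PP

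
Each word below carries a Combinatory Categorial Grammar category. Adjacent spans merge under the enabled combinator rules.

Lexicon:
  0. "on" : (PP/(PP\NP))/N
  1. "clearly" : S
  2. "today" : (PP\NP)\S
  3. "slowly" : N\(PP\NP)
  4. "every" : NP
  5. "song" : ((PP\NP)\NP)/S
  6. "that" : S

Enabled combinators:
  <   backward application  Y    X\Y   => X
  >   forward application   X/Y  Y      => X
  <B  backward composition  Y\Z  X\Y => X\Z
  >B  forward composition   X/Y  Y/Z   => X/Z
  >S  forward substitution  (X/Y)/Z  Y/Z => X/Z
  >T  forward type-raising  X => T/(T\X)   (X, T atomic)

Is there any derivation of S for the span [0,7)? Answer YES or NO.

(PP/(PP\NP))/N S (PP\NP)\S N\(PP\NP) NP ((PP\NP)\NP)/S S
CKY chart[0,7] = {N/(N\PP), NP/(NP\PP), PP, PP/(PP\PP), S/(S\PP)}; S ∉ chart

NO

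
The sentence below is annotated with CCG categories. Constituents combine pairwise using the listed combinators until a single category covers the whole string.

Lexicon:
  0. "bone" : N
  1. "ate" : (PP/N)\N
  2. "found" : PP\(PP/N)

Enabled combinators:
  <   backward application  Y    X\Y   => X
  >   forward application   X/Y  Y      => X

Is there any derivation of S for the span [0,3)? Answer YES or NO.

NO

N (PP/N)\N PP\(PP/N)
CKY chart[0,3] = {PP}; S ∉ chart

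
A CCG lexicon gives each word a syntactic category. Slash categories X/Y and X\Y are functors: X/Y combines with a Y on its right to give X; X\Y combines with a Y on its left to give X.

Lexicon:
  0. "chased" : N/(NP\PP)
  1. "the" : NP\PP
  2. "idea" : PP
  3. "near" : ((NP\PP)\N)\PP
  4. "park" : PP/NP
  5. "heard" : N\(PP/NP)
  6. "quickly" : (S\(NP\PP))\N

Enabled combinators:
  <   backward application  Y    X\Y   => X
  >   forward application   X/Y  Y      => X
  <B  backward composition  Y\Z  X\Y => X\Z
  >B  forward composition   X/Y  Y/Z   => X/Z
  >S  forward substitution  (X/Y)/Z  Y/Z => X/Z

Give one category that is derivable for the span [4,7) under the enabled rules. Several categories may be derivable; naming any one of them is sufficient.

[0,7] S   <
  [0,2] N   >
    [0,1] "chased" : N/(NP\PP)
    [1,2] "the" : NP\PP
  [2,7] S\N   <B
    [2,4] (NP\PP)\N   <
      [2,3] "idea" : PP
      [3,4] "near" : ((NP\PP)\N)\PP
    [4,7] S\(NP\PP)   <
      [4,6] N   <
        [4,5] "park" : PP/NP
        [5,6] "heard" : N\(PP/NP)
      [6,7] "quickly" : (S\(NP\PP))\N

S\(NP\PP)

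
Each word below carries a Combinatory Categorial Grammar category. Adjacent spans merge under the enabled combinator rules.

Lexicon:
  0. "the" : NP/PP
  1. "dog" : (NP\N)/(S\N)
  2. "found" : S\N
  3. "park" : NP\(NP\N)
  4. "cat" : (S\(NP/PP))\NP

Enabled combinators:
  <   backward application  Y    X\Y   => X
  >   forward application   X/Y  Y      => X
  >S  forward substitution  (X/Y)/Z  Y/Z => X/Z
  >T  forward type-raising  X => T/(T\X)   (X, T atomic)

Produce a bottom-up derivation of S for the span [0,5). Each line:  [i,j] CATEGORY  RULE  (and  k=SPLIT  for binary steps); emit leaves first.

[0,5] S   <
  [0,1] "the" : NP/PP
  [1,5] S\(NP/PP)   <
    [1,4] NP   <
      [1,3] NP\N   >
        [1,2] "dog" : (NP\N)/(S\N)
        [2,3] "found" : S\N
      [3,4] "park" : NP\(NP\N)
    [4,5] "cat" : (S\(NP/PP))\NP

[0,1] NP/PP  lex  "the"
[1,2] (NP\N)/(S\N)  lex  "dog"
[2,3] S\N  lex  "found"
[1,3] NP\N  >  k=2
[3,4] NP\(NP\N)  lex  "park"
[1,4] NP  <  k=3
[4,5] (S\(NP/PP))\NP  lex  "cat"
[1,5] S\(NP/PP)  <  k=4
[0,5] S  <  k=1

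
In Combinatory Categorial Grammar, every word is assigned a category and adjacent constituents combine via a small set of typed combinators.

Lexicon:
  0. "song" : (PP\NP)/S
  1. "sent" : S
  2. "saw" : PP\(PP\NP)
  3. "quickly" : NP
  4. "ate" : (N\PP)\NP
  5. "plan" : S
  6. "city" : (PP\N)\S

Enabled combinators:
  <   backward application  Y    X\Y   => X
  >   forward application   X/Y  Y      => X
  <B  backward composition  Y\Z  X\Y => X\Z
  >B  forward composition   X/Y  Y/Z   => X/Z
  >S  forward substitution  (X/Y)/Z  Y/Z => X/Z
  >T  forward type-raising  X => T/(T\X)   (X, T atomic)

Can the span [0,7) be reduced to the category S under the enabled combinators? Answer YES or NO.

NO

(PP\NP)/S S PP\(PP\NP) NP (N\PP)\NP S (PP\N)\S
CKY chart[0,7] = {N/(N\PP), NP/(NP\PP), PP, PP/(PP\PP), S/(S\PP)}; S ∉ chart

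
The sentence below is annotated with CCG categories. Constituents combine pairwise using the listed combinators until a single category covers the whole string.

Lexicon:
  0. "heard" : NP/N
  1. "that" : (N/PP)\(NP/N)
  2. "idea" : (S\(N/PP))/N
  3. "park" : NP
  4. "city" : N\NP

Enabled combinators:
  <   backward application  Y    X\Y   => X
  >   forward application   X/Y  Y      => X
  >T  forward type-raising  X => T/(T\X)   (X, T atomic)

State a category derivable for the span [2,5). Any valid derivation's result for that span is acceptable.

[0,5] S   <
  [0,2] N/PP   <
    [0,1] "heard" : NP/N
    [1,2] "that" : (N/PP)\(NP/N)
  [2,5] S\(N/PP)   >
    [2,3] "idea" : (S\(N/PP))/N
    [3,5] N   <
      [3,4] "park" : NP
      [4,5] "city" : N\NP

S\(N/PP)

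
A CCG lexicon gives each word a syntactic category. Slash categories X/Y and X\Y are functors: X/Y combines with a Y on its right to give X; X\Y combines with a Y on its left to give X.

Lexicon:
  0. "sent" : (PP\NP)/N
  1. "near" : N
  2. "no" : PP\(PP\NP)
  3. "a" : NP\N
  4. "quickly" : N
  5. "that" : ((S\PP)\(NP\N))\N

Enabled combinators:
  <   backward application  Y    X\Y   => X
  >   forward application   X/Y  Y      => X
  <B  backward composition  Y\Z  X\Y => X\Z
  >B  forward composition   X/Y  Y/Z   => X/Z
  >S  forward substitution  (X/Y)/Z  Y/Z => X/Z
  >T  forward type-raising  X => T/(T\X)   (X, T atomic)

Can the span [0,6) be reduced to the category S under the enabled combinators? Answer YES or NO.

YES

[0,6] S   <
  [0,3] PP   <
    [0,2] PP\NP   >
      [0,1] "sent" : (PP\NP)/N
      [1,2] "near" : N
    [2,3] "no" : PP\(PP\NP)
  [3,6] S\PP   <
    [3,4] "a" : NP\N
    [4,6] (S\PP)\(NP\N)   <
      [4,5] "quickly" : N
      [5,6] "that" : ((S\PP)\(NP\N))\N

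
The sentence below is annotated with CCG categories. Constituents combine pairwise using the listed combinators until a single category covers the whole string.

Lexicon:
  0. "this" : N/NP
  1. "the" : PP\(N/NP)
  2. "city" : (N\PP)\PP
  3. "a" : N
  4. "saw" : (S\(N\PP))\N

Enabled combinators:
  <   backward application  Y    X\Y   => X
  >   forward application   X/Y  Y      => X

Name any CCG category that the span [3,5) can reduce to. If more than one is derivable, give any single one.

S\(N\PP)

[0,5] S   <
  [0,3] N\PP   <
    [0,2] PP   <
      [0,1] "this" : N/NP
      [1,2] "the" : PP\(N/NP)
    [2,3] "city" : (N\PP)\PP
  [3,5] S\(N\PP)   <
    [3,4] "a" : N
    [4,5] "saw" : (S\(N\PP))\N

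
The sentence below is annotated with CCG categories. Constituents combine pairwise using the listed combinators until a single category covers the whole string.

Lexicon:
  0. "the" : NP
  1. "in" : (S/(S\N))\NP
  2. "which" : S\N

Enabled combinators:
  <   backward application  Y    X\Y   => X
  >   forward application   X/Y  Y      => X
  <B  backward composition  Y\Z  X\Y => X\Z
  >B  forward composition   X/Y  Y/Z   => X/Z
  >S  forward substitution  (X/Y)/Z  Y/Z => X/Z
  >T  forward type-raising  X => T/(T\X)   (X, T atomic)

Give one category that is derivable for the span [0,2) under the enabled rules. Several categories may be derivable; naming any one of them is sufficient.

[0,3] S   >
  [0,2] S/(S\N)   <
    [0,1] "the" : NP
    [1,2] "in" : (S/(S\N))\NP
  [2,3] "which" : S\N

S/(S\N)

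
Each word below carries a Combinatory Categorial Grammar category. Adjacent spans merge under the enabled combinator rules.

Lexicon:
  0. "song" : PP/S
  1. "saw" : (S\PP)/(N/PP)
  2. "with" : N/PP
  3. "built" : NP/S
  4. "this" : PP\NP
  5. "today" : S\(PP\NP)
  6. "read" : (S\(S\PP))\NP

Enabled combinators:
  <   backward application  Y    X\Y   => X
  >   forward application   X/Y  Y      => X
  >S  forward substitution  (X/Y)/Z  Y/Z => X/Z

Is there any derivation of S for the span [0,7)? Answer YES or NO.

PP/S (S\PP)/(N/PP) N/PP NP/S PP\NP S\(PP\NP) (S\(S\PP))\NP
CKY chart[0,7] = {PP}; S ∉ chart

NO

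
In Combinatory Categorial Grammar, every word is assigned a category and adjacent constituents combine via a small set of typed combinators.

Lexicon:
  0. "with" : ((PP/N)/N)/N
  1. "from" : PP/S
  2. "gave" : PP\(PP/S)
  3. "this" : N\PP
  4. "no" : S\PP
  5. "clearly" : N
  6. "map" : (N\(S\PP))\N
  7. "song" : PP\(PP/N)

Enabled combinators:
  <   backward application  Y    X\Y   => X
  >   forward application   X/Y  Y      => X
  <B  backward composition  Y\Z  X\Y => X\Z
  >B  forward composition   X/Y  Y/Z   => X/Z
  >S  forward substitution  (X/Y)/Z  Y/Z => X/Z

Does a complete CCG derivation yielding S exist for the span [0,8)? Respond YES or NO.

NO

((PP/N)/N)/N PP/S PP\(PP/S) N\PP S\PP N (N\(S\PP))\N PP\(PP/N)
CKY chart[0,8] = {PP}; S ∉ chart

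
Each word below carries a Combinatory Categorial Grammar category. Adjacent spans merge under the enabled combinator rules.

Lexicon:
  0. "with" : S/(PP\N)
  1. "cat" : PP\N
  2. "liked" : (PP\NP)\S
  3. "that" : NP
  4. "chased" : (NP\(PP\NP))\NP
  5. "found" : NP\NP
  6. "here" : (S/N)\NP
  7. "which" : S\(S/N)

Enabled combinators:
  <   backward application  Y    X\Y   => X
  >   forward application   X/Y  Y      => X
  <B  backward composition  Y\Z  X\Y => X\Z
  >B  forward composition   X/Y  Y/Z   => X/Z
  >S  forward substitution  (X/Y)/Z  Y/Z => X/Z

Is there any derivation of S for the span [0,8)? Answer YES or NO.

YES

[0,8] S   <
  [0,5] NP   <
    [0,3] PP\NP   <
      [0,2] S   >
        [0,1] "with" : S/(PP\N)
        [1,2] "cat" : PP\N
      [2,3] "liked" : (PP\NP)\S
    [3,5] NP\(PP\NP)   <
      [3,4] "that" : NP
      [4,5] "chased" : (NP\(PP\NP))\NP
  [5,8] S\NP   <B
    [5,6] "found" : NP\NP
    [6,8] S\NP   <B
      [6,7] "here" : (S/N)\NP
      [7,8] "which" : S\(S/N)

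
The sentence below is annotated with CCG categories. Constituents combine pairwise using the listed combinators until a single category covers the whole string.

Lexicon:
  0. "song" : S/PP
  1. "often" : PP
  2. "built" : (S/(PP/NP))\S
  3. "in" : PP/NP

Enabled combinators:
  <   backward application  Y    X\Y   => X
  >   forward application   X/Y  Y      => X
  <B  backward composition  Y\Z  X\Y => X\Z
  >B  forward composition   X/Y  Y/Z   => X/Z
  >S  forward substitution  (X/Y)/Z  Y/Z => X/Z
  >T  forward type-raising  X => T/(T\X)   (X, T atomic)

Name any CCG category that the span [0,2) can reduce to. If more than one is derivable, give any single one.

S

[0,4] S   >
  [0,3] S/(PP/NP)   <
    [0,2] S   >
      [0,1] "song" : S/PP
      [1,2] "often" : PP
    [2,3] "built" : (S/(PP/NP))\S
  [3,4] "in" : PP/NP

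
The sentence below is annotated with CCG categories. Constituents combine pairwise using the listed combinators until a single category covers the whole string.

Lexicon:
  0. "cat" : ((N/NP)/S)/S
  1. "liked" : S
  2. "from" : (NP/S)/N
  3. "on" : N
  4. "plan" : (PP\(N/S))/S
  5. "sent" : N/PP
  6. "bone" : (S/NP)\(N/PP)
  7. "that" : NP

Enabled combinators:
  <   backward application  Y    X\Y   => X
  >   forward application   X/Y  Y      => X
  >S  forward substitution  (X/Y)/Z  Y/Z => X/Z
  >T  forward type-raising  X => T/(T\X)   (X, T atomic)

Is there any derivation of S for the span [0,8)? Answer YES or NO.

((N/NP)/S)/S S (NP/S)/N N (PP\(N/S))/S N/PP (S/NP)\(N/PP) NP
CKY chart[0,8] = {N/(N\PP), NP/(NP\PP), PP, PP/(PP\PP), S/(S\PP)}; S ∉ chart

NO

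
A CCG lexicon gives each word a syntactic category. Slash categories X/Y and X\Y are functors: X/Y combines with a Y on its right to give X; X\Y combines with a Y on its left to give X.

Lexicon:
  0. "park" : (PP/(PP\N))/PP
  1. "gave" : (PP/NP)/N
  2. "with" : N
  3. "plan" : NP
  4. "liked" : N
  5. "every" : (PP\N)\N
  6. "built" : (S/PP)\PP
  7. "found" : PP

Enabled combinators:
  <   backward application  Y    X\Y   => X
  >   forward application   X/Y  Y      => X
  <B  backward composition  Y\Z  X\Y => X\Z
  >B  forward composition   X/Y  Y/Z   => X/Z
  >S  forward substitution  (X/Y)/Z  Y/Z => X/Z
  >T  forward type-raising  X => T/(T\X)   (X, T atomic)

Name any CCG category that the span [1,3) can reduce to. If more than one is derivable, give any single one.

PP/NP

[0,8] S   >
  [0,7] S/PP   <
    [0,6] PP   >
      [0,4] PP/(PP\N)   >
        [0,1] "park" : (PP/(PP\N))/PP
        [1,4] PP   >
          [1,3] PP/NP   >
            [1,2] "gave" : (PP/NP)/N
            [2,3] "with" : N
          [3,4] "plan" : NP
      [4,6] PP\N   <
        [4,5] "liked" : N
        [5,6] "every" : (PP\N)\N
    [6,7] "built" : (S/PP)\PP
  [7,8] "found" : PP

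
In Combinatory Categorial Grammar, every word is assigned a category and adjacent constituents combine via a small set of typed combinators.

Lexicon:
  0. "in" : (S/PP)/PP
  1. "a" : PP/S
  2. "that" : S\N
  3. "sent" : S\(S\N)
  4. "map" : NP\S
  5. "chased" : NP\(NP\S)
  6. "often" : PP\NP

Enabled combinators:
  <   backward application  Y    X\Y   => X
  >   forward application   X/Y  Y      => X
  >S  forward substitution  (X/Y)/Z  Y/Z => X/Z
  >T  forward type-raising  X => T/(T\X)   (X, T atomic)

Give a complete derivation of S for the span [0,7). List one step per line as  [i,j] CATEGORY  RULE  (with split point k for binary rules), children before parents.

[0,1] (S/PP)/PP  lex  "in"
[1,2] PP/S  lex  "a"
[2,3] S\N  lex  "that"
[3,4] S\(S\N)  lex  "sent"
[2,4] S  <  k=3
[1,4] PP  >  k=2
[0,4] S/PP  >  k=1
[4,5] NP\S  lex  "map"
[5,6] NP\(NP\S)  lex  "chased"
[4,6] NP  <  k=5
[6,7] PP\NP  lex  "often"
[4,7] PP  <  k=6
[0,7] S  >  k=4

[0,7] S   >
  [0,4] S/PP   >
    [0,1] "in" : (S/PP)/PP
    [1,4] PP   >
      [1,2] "a" : PP/S
      [2,4] S   <
        [2,3] "that" : S\N
        [3,4] "sent" : S\(S\N)
  [4,7] PP   <
    [4,6] NP   <
      [4,5] "map" : NP\S
      [5,6] "chased" : NP\(NP\S)
    [6,7] "often" : PP\NP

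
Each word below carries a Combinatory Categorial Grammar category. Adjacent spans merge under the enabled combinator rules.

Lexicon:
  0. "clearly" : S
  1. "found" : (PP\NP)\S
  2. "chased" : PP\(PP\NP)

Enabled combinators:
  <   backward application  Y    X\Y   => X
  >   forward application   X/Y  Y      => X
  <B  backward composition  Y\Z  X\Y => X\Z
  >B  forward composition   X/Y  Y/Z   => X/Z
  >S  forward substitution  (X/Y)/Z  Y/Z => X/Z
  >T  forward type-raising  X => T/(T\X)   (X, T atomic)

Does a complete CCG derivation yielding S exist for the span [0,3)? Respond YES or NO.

S (PP\NP)\S PP\(PP\NP)
CKY chart[0,3] = {N/(N\PP), NP/(NP\PP), PP, PP/(PP\PP), S/(S\PP)}; S ∉ chart

NO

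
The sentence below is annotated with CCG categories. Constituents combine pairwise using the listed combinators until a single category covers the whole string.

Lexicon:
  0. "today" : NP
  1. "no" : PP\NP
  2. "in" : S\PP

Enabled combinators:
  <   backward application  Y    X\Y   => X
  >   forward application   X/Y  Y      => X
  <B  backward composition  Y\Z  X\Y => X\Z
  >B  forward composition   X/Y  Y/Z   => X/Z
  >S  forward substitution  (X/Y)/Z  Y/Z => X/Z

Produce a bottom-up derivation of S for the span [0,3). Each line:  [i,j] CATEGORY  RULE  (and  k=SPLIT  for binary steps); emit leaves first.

[0,3] S   <
  [0,1] "today" : NP
  [1,3] S\NP   <B
    [1,2] "no" : PP\NP
    [2,3] "in" : S\PP

[0,1] NP  lex  "today"
[1,2] PP\NP  lex  "no"
[2,3] S\PP  lex  "in"
[1,3] S\NP  <B  k=2
[0,3] S  <  k=1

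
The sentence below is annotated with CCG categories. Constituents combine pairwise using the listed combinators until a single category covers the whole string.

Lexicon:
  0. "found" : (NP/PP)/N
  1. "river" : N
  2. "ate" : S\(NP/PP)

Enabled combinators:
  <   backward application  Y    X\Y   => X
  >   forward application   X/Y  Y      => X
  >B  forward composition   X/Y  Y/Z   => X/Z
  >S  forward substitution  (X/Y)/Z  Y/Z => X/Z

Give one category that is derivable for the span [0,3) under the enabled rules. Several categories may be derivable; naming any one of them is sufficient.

S

[0,3] S   <
  [0,2] NP/PP   >
    [0,1] "found" : (NP/PP)/N
    [1,2] "river" : N
  [2,3] "ate" : S\(NP/PP)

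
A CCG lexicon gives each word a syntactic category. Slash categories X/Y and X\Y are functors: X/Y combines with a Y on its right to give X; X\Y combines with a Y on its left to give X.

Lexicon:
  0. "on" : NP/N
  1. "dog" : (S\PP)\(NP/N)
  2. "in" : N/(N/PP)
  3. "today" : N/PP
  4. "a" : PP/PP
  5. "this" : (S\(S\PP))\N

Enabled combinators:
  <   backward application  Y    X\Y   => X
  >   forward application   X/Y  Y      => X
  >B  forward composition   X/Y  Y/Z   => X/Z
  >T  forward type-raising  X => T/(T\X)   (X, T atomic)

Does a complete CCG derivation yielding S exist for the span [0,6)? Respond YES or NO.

YES

[0,6] S   <
  [0,2] S\PP   <
    [0,1] "on" : NP/N
    [1,2] "dog" : (S\PP)\(NP/N)
  [2,6] S\(S\PP)   <
    [2,5] N   >
      [2,3] "in" : N/(N/PP)
      [3,5] N/PP   >B
        [3,4] "today" : N/PP
        [4,5] "a" : PP/PP
    [5,6] "this" : (S\(S\PP))\N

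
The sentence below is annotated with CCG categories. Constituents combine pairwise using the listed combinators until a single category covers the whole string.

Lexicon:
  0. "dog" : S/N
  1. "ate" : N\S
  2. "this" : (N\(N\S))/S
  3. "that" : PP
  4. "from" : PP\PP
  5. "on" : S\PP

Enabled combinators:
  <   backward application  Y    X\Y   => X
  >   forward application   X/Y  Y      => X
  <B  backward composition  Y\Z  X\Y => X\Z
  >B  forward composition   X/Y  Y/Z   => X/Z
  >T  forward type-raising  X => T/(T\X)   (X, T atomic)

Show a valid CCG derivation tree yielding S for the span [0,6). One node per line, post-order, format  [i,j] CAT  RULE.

[0,1] S/N  lex  "dog"
[1,2] N\S  lex  "ate"
[2,3] (N\(N\S))/S  lex  "this"
[3,4] PP  lex  "that"
[4,5] PP\PP  lex  "from"
[5,6] S\PP  lex  "on"
[4,6] S\PP  <B  k=5
[3,6] S  <  k=4
[2,6] N\(N\S)  >  k=3
[1,6] N  <  k=2
[0,6] S  >  k=1

[0,6] S   >
  [0,1] "dog" : S/N
  [1,6] N   <
    [1,2] "ate" : N\S
    [2,6] N\(N\S)   >
      [2,3] "this" : (N\(N\S))/S
      [3,6] S   <
        [3,4] "that" : PP
        [4,6] S\PP   <B
          [4,5] "from" : PP\PP
          [5,6] "on" : S\PP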